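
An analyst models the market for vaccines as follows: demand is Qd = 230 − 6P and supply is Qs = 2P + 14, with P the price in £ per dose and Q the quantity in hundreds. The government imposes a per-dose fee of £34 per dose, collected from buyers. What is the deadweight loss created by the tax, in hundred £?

Without the tax, 230 − 6P = 2P + 14 gives 8P = 216, so P* = £27 and Q* = 68.
With the tax collected from buyers, demand (in seller-price terms) shifts: Qd = 230 − 6(P + 34).
Solving gives Q = 17 with buyers paying £35.5 and suppliers receiving £1.5 (the £34 wedge).
Quantity falls by |ΔQ| = |68 − 17| = 51.
DWL = ½ · t · |ΔQ| = ½ · 34 · 51 = £867.

Deadweight loss = £867 hundred.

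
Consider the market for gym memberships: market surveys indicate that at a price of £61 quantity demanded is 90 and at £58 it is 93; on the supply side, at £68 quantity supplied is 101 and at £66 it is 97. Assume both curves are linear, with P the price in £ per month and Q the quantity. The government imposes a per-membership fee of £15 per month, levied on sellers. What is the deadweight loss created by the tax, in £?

Demand slope: (93 − 90)/(58 − 61) = -1, so Qd = 151 − P.
Supply slope: (97 − 101)/(66 − 68) = 2, so Qs = 2P − 35.
Before the tax: set 151 − P = 2P − 35 → P* = £62, Q* = 89.
With the tax collected from sellers, supply shifts: Qs = 2(P − 15) − 35.
New equilibrium: consumers pay £72, sellers receive £57, Q = 79. (Wedge: Pb − Ps = 15.)
Quantity falls by |ΔQ| = |89 − 79| = 10.
DWL = ½ · t · |ΔQ| = ½ · 15 · 10 = £75.

Deadweight loss = £75.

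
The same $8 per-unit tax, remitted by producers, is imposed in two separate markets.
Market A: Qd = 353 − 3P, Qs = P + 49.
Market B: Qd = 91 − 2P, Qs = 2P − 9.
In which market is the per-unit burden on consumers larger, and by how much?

Market A: pre-tax P* = $76, Q* = 125; post-tax Q = 119; per-unit burden on consumers = $2.
Market B: pre-tax P* = $25, Q* = 41; post-tax Q = 33; per-unit burden on consumers = $4.
Difference: $2 vs $4 → market B is larger by $2.

Market B, by $2.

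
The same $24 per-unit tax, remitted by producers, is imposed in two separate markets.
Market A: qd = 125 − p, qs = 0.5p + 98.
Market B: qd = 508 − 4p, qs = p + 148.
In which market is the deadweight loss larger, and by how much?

Market B, by $134.4.

Market A: pre-tax p* = $18, q* = 107; post-tax q = 99; deadweight loss = $96.
Market B: pre-tax p* = $72, q* = 220; post-tax q = 200.8; deadweight loss = $230.4.
Difference: $96 vs $230.4 → market B is larger by $134.4.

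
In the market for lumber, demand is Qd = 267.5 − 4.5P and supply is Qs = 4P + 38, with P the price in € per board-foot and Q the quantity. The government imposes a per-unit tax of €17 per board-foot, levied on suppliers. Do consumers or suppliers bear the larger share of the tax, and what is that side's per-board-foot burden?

Without the tax, 267.5 − 4.5P = 4P + 38 gives 8.5P = 229.5, so P* = €27 and Q* = 146.
With the tax collected from suppliers, supply shifts: Qs = 4(P − 17) + 38.
New equilibrium: consumers pay €35, suppliers receive €18, Q = 110. (Wedge: Pb − Ps = 17.)
Per-board-foot burden: consumers €8, suppliers €9.
Suppliers take the larger share because supply is less price-elastic here (demand slope 4.5 vs supply slope 4).
The less price-elastic side of the market bears the larger share of a per-unit tax.

Suppliers bear the larger share: €9 per board-foot.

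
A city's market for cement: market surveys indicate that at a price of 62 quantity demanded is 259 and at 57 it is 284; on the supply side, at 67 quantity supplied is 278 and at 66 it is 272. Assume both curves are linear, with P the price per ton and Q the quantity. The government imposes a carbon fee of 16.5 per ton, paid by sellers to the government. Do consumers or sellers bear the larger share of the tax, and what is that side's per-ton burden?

Consumers bear the larger share: 9 per ton.

Demand slope: (284 − 259)/(57 − 62) = -5, so Qd = 569 − 5P.
Supply slope: (272 − 278)/(66 − 67) = 6, so Qs = 6P − 124.
Without the tax, 569 − 5P = 6P − 124 gives 11P = 693, so P* = 63 and Q* = 254.
With the tax collected from sellers, supply shifts: Qs = 6(P − 16.5) − 124.
New equilibrium: consumers pay 72, sellers receive 55.5, Q = 209. (Wedge: Pb − Ps = 16.5.)
Per-ton burden: consumers 9, sellers 7.5.
Consumers take the larger share because demand is less price-elastic here (demand slope 5 vs supply slope 6).
The less price-elastic side of the market bears the larger share of a per-unit tax.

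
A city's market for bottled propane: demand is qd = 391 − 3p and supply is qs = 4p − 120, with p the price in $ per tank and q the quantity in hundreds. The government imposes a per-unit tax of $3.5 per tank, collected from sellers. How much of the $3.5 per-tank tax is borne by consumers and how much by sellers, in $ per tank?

Before the tax: set 391 − 3p = 4p − 120 → p* = $73, q* = 172.
With the tax collected from sellers, supply shifts: qs = 4(p − 3.5) − 120.
New equilibrium: consumers pay $75, sellers receive $71.5, q = 166. (Wedge: pb − ps = 3.5.)
Burden on consumers: $2; on sellers: $1.5. (They sum to $3.5.)
The less price-elastic side of the market bears the larger share of a per-unit tax.

Consumers bear $2 per tank; sellers bear $1.5 per tank.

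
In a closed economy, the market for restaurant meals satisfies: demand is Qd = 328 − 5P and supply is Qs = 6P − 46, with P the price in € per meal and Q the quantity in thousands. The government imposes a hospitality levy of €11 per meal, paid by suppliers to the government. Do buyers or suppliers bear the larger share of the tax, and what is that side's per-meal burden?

Without the tax, 328 − 5P = 6P − 46 gives 11P = 374, so P* = €34 and Q* = 158.
With the tax collected from suppliers, supply shifts: Qs = 6(P − 11) − 46.
New equilibrium: buyers pay €40, suppliers receive €29, Q = 128. (Wedge: Pb − Ps = 11.)
Per-meal burden: buyers €6, suppliers €5.
Buyers take the larger share because demand is less price-elastic here (demand slope 5 vs supply slope 6).

Buyers bear the larger share: €6 per meal.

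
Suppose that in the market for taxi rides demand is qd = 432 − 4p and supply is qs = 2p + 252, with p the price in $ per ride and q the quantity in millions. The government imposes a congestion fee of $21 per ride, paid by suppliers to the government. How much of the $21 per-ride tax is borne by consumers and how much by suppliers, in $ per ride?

Without the tax, 432 − 4p = 2p + 252 gives 6p = 180, so p* = $30 and q* = 312.
With the tax collected from suppliers, supply shifts: qs = 2(p − 21) + 252.
New equilibrium: consumers pay $37, suppliers receive $16, q = 284. (Wedge: pb − ps = 21.)
Burden on consumers: $7; on suppliers: $14. (They sum to $21.)
The less price-elastic side of the market bears the larger share of a per-unit tax.

Consumers bear $7 per ride; suppliers bear $14 per ride.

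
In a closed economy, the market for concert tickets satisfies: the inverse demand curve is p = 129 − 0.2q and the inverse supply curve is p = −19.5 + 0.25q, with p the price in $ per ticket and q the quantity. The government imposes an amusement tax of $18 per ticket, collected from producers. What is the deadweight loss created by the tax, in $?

Rewrite in direct form: qd = 645 − 5p and qs = 4p + 78.
Without the tax, 645 − 5p = 4p + 78 gives 9p = 567, so p* = $63 and q* = 330.
With the tax collected from producers, supply shifts: qs = 4(p − 18) + 78.
Solving gives q = 290 with consumers paying $71 and producers receiving $53 (the $18 wedge).
Quantity falls by |ΔQ| = |330 − 290| = 40.
DWL = ½ · t · |ΔQ| = ½ · 18 · 40 = $360.

Deadweight loss = $360.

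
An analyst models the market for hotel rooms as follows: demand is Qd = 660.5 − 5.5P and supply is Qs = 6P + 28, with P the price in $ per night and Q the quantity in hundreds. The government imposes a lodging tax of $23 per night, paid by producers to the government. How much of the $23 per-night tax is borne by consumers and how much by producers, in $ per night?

Without the tax, 660.5 − 5.5P = 6P + 28 gives 11.5P = 632.5, so P* = $55 and Q* = 358.
With the tax collected from producers, supply shifts: Qs = 6(P − 23) + 28.
New equilibrium: consumers pay $67, producers receive $44, Q = 292. (Wedge: Pb − Ps = 23.)
Burden on consumers: $12; on producers: $11. (They sum to $23.)

Consumers bear $12 per night; producers bear $11 per night.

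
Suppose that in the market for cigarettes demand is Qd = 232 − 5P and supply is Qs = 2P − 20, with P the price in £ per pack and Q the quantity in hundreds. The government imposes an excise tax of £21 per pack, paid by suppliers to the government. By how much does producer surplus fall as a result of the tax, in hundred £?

Without the tax, 232 − 5P = 2P − 20 gives 7P = 252, so P* = £36 and Q* = 52.
With the tax collected from suppliers, supply shifts: Qs = 2(P − 21) − 20.
Solving gives Q = 22 with buyers paying £42 and suppliers receiving £21 (the £21 wedge).
ΔPS is the trapezoid between Q = 22 and Q = 52 of height £15: ½ · (52 + 22) · 15 = £555.

Producer surplus falls by £555 hundred.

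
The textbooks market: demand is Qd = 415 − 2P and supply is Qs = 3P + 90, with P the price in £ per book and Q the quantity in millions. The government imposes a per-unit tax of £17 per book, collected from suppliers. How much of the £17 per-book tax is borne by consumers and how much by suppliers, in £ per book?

Without the tax, 415 − 2P = 3P + 90 gives 5P = 325, so P* = £65 and Q* = 285.
With the tax collected from suppliers, supply shifts: Qs = 3(P − 17) + 90.
New equilibrium: consumers pay £75.2, suppliers receive £58.2, Q = 264.6. (Wedge: Pb − Ps = 17.)
Burden on consumers: £10.2; on suppliers: £6.8. (They sum to £17.)
The less price-elastic side of the market bears the larger share of a per-unit tax.

Consumers bear £10.2 per book; suppliers bear £6.8 per book.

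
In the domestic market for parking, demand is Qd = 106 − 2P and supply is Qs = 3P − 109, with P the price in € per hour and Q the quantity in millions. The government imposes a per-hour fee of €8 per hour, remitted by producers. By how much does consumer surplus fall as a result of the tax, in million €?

Without the tax, 106 − 2P = 3P − 109 gives 5P = 215, so P* = €43 and Q* = 20.
With the tax collected from producers, supply shifts: Qs = 3(P − 8) − 109.
New equilibrium: consumers pay €47.8, producers receive €39.8, Q = 10.4. (Wedge: Pb − Ps = 8.)
ΔCS is the trapezoid between Q = 10.4 and Q = 20 of height €4.8: ½ · (20 + 10.4) · 4.8 = €72.96.

Consumer surplus falls by €72.96 million.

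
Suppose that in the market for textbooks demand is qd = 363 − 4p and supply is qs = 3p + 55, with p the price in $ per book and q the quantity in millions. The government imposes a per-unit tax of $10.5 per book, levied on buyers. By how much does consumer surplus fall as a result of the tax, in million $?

Consumer surplus falls by $801 million.

Before the tax: set 363 − 4p = 3p + 55 → p* = $44, q* = 187.
With the tax collected from buyers, demand (in seller-price terms) shifts: qd = 363 − 4(p + 10.5).
New equilibrium: buyers pay $48.5, sellers receive $38, q = 169. (Wedge: pb − ps = 10.5.)
ΔCS is the trapezoid between Q = 169 and Q = 187 of height $4.5: ½ · (187 + 169) · 4.5 = $801.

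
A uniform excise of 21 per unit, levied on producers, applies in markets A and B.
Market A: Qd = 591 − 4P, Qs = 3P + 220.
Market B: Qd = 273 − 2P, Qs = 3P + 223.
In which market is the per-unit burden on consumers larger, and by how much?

Market B, by 3.6.

Market A: pre-tax P* = 53, Q* = 379; post-tax Q = 343; per-unit burden on consumers = 9.
Market B: pre-tax P* = 10, Q* = 253; post-tax Q = 227.8; per-unit burden on consumers = 12.6.
Difference: 9 vs 12.6 → market B is larger by 3.6.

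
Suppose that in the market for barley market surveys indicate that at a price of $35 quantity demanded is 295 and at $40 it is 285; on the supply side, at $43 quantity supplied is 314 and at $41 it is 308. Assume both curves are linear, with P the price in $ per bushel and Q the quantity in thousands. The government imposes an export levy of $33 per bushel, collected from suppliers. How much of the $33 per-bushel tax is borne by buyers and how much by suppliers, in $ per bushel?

Buyers bear $19.8 per bushel; suppliers bear $13.2 per bushel.

Demand slope: (285 − 295)/(40 − 35) = -2, so Qd = 365 − 2P.
Supply slope: (308 − 314)/(41 − 43) = 3, so Qs = 3P + 185.
Without the tax, 365 − 2P = 3P + 185 gives 5P = 180, so P* = $36 and Q* = 293.
With the tax collected from suppliers, supply shifts: Qs = 3(P − 33) + 185.
New equilibrium: buyers pay $55.8, suppliers receive $22.8, Q = 253.4. (Wedge: Pb − Ps = 33.)
Burden on buyers: $19.8; on suppliers: $13.2. (They sum to $33.)
The less price-elastic side of the market bears the larger share of a per-unit tax.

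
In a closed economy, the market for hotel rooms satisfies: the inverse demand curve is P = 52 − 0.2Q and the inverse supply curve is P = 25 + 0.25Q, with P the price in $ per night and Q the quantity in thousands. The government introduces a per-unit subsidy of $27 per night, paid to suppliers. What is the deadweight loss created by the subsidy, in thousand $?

Deadweight loss = $810 thousand.

Inverting to Q(P) form: Qd = 260 − 5P; Qs = 4P − 100.
Before the subsidy: set 260 − 5P = 4P − 100 → P* = $40, Q* = 60.
With a per-unit subsidy paid to suppliers, each receives P + 27 per unit sold, so supply becomes Qs = 4(P + 27) − 100.
New equilibrium: buyers pay $28, suppliers receive $55, Q = 120. (Wedge: Pb − Ps = −27.)
Quantity rises by |ΔQ| = |60 − 120| = 60.
DWL = ½ · t · |ΔQ| = ½ · 27 · 60 = $810.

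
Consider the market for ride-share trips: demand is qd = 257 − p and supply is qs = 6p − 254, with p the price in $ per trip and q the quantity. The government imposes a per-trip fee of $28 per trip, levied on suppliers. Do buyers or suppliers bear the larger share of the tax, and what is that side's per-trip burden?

Buyers bear the larger share: $24 per trip.

Before the tax: set 257 − p = 6p − 254 → p* = $73, q* = 184.
With the tax collected from suppliers, supply shifts: qs = 6(p − 28) − 254.
New equilibrium: buyers pay $97, suppliers receive $69, q = 160. (Wedge: pb − ps = 28.)
Per-trip burden: buyers $24, suppliers $4.
Buyers take the larger share because demand is less price-elastic here (demand slope 1 vs supply slope 6).
The less price-elastic side of the market bears the larger share of a per-unit tax.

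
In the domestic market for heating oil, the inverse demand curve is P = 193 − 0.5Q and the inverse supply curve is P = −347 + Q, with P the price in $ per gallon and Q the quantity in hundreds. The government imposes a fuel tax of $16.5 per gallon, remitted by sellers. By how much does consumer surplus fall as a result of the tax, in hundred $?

Inverting to Q(P) form: Qd = 386 − 2P; Qs = P + 347.
Before the tax: set 386 − 2P = P + 347 → P* = $13, Q* = 360.
With the tax collected from sellers, supply shifts: Qs = (P − 16.5) + 347.
New equilibrium: consumers pay $18.5, sellers receive $2, Q = 349. (Wedge: Pb − Ps = 16.5.)
ΔCS is the trapezoid between Q = 349 and Q = 360 of height $5.5: ½ · (360 + 349) · 5.5 = $1949.75.

Consumer surplus falls by $1949.75 hundred.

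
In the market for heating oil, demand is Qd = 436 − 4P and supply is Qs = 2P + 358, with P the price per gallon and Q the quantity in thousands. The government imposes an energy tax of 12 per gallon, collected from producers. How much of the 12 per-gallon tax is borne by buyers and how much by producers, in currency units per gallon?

Before the tax: set 436 − 4P = 2P + 358 → P* = 13, Q* = 384.
With the tax collected from producers, supply shifts: Qs = 2(P − 12) + 358.
New equilibrium: buyers pay 17, producers receive 5, Q = 368. (Wedge: Pb − Ps = 12.)
Burden on buyers: 4; on producers: 8. (They sum to 12.)

Buyers bear 4 per gallon; producers bear 8 per gallon.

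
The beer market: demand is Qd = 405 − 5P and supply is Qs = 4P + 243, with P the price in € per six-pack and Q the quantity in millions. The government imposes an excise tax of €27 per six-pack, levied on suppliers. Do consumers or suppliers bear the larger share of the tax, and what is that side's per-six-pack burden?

Suppliers bear the larger share: €15 per six-pack.

Without the tax, 405 − 5P = 4P + 243 gives 9P = 162, so P* = €18 and Q* = 315.
With the tax collected from suppliers, supply shifts: Qs = 4(P − 27) + 243.
New equilibrium: consumers pay €30, suppliers receive €3, Q = 255. (Wedge: Pb − Ps = 27.)
Per-six-pack burden: consumers €12, suppliers €15.
Suppliers take the larger share because supply is less price-elastic here (demand slope 5 vs supply slope 4).
The less price-elastic side of the market bears the larger share of a per-unit tax.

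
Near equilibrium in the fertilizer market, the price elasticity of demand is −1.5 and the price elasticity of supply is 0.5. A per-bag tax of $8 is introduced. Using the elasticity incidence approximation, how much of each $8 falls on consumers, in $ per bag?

Consumers bear ≈ $2 per bag.

Incidence ratio: consumers' share ≈ εs / (εs + |εd|) = 0.5 / (0.5 + 1.5) = 0.25.
So consumers bear ≈ 0.25 × $8 = $2; producers bear $6.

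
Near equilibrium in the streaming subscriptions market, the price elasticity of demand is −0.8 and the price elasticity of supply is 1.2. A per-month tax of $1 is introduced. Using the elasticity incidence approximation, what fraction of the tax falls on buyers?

Incidence ratio: buyers' share ≈ εs / (εs + |εd|) = 1.2 / (1.2 + 0.8) = 0.6.
Supply is the more elastic side, so buyers bear the larger share.

Buyers' share ≈ 0.6.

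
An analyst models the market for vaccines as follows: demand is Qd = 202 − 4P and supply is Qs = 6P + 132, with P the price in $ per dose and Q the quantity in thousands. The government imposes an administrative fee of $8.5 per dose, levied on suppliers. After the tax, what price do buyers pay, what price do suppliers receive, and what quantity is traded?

Buyers pay $12.1; suppliers receive $3.6; quantity = 153.6.

Without the tax, 202 − 4P = 6P + 132 gives 10P = 70, so P* = $7 and Q* = 174.
With the tax collected from suppliers, supply shifts: Qs = 6(P − 8.5) + 132.
Solving gives Q = 153.6 with buyers paying $12.1 and suppliers receiving $3.6 (the $8.5 wedge).
The less price-elastic side of the market bears the larger share of a per-unit tax.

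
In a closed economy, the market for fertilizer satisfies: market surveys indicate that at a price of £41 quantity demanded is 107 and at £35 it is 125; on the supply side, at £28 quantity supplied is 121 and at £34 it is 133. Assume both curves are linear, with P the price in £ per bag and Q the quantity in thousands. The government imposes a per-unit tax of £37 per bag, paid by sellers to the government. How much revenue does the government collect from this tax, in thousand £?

Tax revenue = £3204.2 thousand.

Demand slope: (125 − 107)/(35 − 41) = -3, so Qd = 230 − 3P.
Supply slope: (133 − 121)/(34 − 28) = 2, so Qs = 2P + 65.
Before the tax: set 230 − 3P = 2P + 65 → P* = £33, Q* = 131.
With the tax collected from sellers, supply shifts: Qs = 2(P − 37) + 65.
Solving gives Q = 86.6 with consumers paying £47.8 and sellers receiving £10.8 (the £37 wedge).
Revenue = t · Q = 37 · 86.6 = £3204.2.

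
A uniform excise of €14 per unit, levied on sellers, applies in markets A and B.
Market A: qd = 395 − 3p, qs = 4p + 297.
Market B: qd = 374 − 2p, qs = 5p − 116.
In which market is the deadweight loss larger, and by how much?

Market A, by €28.

Market A: pre-tax p* = €14, q* = 353; post-tax q = 329; deadweight loss = €168.
Market B: pre-tax p* = €70, q* = 234; post-tax q = 214; deadweight loss = €140.
Difference: €168 vs €140 → market A is larger by €28.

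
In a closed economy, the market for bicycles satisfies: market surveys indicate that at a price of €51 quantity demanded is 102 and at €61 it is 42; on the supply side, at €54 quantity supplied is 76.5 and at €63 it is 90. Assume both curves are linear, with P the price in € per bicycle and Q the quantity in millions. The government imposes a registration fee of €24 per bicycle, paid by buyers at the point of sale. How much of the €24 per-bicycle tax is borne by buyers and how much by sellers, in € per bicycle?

Demand slope: (42 − 102)/(61 − 51) = -6, so Qd = 408 − 6P.
Supply slope: (90 − 76.5)/(63 − 54) = 1.5, so Qs = 1.5P − 4.5.
Before the tax: set 408 − 6P = 1.5P − 4.5 → P* = €55, Q* = 78.
With the tax collected from buyers, demand (in seller-price terms) shifts: Qd = 408 − 6(P + 24).
New equilibrium: buyers pay €59.8, sellers receive €35.8, Q = 49.2. (Wedge: Pb − Ps = 24.)
Burden on buyers: €4.8; on sellers: €19.2. (They sum to €24.)
The less price-elastic side of the market bears the larger share of a per-unit tax.

Buyers bear €4.8 per bicycle; sellers bear €19.2 per bicycle.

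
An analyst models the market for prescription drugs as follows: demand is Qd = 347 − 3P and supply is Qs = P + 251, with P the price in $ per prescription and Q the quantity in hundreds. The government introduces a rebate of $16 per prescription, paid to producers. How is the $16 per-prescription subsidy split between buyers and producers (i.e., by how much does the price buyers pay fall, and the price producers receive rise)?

Buyers gain $4 per prescription; producers gain $12 per prescription.

Before the subsidy: set 347 − 3P = P + 251 → P* = $24, Q* = 275.
With a per-unit subsidy paid to producers, each receives P + 16 per unit sold, so supply becomes Qs = (P + 16) + 251.
New equilibrium: buyers pay $20, producers receive $36, Q = 287. (Wedge: Pb − Ps = −16.)
Gain to buyers: $4; to producers: $12. (They sum to $16.)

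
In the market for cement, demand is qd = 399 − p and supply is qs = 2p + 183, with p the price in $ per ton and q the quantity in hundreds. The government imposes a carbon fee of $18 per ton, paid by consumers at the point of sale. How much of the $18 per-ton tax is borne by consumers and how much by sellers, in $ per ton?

Before the tax: set 399 − p = 2p + 183 → p* = $72, q* = 327.
With the tax collected from consumers, demand (in seller-price terms) shifts: qd = 399 − (p + 18).
Solving gives q = 315 with consumers paying $84 and sellers receiving $66 (the $18 wedge).
Burden on consumers: $12; on sellers: $6. (They sum to $18.)

Consumers bear $12 per ton; sellers bear $6 per ton.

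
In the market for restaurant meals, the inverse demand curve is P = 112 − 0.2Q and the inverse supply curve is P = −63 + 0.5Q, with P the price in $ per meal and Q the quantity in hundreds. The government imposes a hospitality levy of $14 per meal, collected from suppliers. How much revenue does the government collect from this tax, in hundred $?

Inverting to Q(P) form: Qd = 560 − 5P; Qs = 2P + 126.
Without the tax, 560 − 5P = 2P + 126 gives 7P = 434, so P* = $62 and Q* = 250.
With the tax collected from suppliers, supply shifts: Qs = 2(P − 14) + 126.
New equilibrium: consumers pay $66, suppliers receive $52, Q = 230. (Wedge: Pb − Ps = 14.)
Revenue = t · Q = 14 · 230 = $3220.

Tax revenue = $3220 hundred.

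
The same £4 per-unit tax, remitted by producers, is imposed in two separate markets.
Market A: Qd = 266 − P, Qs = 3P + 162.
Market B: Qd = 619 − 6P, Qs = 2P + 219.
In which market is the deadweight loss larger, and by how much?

Market A: pre-tax P* = £26, Q* = 240; post-tax Q = 237; deadweight loss = £6.
Market B: pre-tax P* = £50, Q* = 319; post-tax Q = 313; deadweight loss = £12.
Difference: £6 vs £12 → market B is larger by £6.

Market B, by £6.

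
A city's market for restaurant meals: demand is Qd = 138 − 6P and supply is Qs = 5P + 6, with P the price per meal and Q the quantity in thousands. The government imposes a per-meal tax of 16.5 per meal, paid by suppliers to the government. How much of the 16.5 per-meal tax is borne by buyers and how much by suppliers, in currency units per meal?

Buyers bear 7.5 per meal; suppliers bear 9 per meal.

Before the tax: set 138 − 6P = 5P + 6 → P* = 12, Q* = 66.
With the tax collected from suppliers, supply shifts: Qs = 5(P − 16.5) + 6.
New equilibrium: buyers pay 19.5, suppliers receive 3, Q = 21. (Wedge: Pb − Ps = 16.5.)
Burden on buyers: 7.5; on suppliers: 9. (They sum to 16.5.)
The less price-elastic side of the market bears the larger share of a per-unit tax.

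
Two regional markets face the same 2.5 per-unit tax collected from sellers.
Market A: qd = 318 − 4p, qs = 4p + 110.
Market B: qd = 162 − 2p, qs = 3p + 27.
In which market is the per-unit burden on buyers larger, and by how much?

Market B, by 0.25.

Market A: pre-tax p* = 26, q* = 214; post-tax q = 209; per-unit burden on buyers = 1.25.
Market B: pre-tax p* = 27, q* = 108; post-tax q = 105; per-unit burden on buyers = 1.5.
Difference: 1.25 vs 1.5 → market B is larger by 0.25.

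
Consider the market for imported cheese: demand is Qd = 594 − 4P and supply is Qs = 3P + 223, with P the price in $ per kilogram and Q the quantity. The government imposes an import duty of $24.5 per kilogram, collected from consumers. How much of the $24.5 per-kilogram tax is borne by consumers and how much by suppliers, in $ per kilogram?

Without the tax, 594 − 4P = 3P + 223 gives 7P = 371, so P* = $53 and Q* = 382.
With the tax collected from consumers, demand (in seller-price terms) shifts: Qd = 594 − 4(P + 24.5).
Solving gives Q = 340 with consumers paying $63.5 and suppliers receiving $39 (the $24.5 wedge).
Burden on consumers: $10.5; on suppliers: $14. (They sum to $24.5.)

Consumers bear $10.5 per kilogram; suppliers bear $14 per kilogram.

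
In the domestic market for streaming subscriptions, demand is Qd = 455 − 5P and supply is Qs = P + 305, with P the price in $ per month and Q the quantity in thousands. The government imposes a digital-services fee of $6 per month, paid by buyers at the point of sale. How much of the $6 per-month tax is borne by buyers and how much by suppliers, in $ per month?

Without the tax, 455 − 5P = P + 305 gives 6P = 150, so P* = $25 and Q* = 330.
With the tax collected from buyers, demand (in seller-price terms) shifts: Qd = 455 − 5(P + 6).
New equilibrium: buyers pay $26, suppliers receive $20, Q = 325. (Wedge: Pb − Ps = 6.)
Burden on buyers: $1; on suppliers: $5. (They sum to $6.)
The less price-elastic side of the market bears the larger share of a per-unit tax.

Buyers bear $1 per month; suppliers bear $5 per month.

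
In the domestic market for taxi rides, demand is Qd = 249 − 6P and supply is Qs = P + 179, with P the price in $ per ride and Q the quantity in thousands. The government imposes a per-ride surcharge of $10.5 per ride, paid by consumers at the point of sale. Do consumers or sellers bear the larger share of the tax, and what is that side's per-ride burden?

Before the tax: set 249 − 6P = P + 179 → P* = $10, Q* = 189.
With the tax collected from consumers, demand (in seller-price terms) shifts: Qd = 249 − 6(P + 10.5).
Solving gives Q = 180 with consumers paying $11.5 and sellers receiving $1 (the $10.5 wedge).
Per-ride burden: consumers $1.5, sellers $9.
Sellers take the larger share because supply is less price-elastic here (demand slope 6 vs supply slope 1).
The less price-elastic side of the market bears the larger share of a per-unit tax.

Sellers bear the larger share: $9 per ride.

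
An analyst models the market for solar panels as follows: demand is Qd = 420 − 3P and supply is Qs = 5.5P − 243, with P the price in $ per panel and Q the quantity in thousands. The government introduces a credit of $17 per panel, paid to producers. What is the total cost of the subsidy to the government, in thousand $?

Without the subsidy, 420 − 3P = 5.5P − 243 gives 8.5P = 663, so P* = $78 and Q* = 186.
With a per-unit subsidy paid to producers, each receives P + 17 per unit sold, so supply becomes Qs = 5.5(P + 17) − 243.
Solving gives Q = 219 with buyers paying $67 and producers receiving $84 (the $17 wedge).
Outlay = t · Q = 17 · 219 = $3723.

Government outlay = $3723 thousand.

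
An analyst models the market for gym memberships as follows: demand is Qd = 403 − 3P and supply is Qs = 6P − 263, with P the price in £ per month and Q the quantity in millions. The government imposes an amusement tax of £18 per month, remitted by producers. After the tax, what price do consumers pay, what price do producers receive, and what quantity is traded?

Before the tax: set 403 − 3P = 6P − 263 → P* = £74, Q* = 181.
With the tax collected from producers, supply shifts: Qs = 6(P − 18) − 263.
Solving gives Q = 145 with consumers paying £86 and producers receiving £68 (the £18 wedge).
The less price-elastic side of the market bears the larger share of a per-unit tax.

Consumers pay £86; producers receive £68; quantity = 145.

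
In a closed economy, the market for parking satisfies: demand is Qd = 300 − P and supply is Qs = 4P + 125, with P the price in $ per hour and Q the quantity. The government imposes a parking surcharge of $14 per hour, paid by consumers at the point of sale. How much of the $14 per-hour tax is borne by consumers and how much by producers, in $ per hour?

Before the tax: set 300 − P = 4P + 125 → P* = $35, Q* = 265.
With the tax collected from consumers, demand (in seller-price terms) shifts: Qd = 300 − (P + 14).
Solving gives Q = 253.8 with consumers paying $46.2 and producers receiving $32.2 (the $14 wedge).
Burden on consumers: $11.2; on producers: $2.8. (They sum to $14.)

Consumers bear $11.2 per hour; producers bear $2.8 per hour.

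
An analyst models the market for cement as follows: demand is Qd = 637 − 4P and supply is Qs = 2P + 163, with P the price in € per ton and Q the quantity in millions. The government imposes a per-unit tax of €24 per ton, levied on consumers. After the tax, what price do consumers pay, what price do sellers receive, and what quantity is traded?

Consumers pay €87; sellers receive €63; quantity = 289.

Before the tax: set 637 − 4P = 2P + 163 → P* = €79, Q* = 321.
With the tax collected from consumers, demand (in seller-price terms) shifts: Qd = 637 − 4(P + 24).
Solving gives Q = 289 with consumers paying €87 and sellers receiving €63 (the €24 wedge).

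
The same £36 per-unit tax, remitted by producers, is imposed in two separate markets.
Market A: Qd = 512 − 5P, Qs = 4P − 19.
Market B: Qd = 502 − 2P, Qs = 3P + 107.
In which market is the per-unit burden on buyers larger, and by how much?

Market B, by £5.6.

Market A: pre-tax P* = £59, Q* = 217; post-tax Q = 137; per-unit burden on buyers = £16.
Market B: pre-tax P* = £79, Q* = 344; post-tax Q = 300.8; per-unit burden on buyers = £21.6.
Difference: £16 vs £21.6 → market B is larger by £5.6.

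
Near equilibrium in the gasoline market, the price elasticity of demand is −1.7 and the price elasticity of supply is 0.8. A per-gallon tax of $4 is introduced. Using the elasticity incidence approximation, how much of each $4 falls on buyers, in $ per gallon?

Buyers bear ≈ $1.28 per gallon.

Incidence ratio: buyers' share ≈ εs / (εs + |εd|) = 0.8 / (0.8 + 1.7) = 0.32.
So buyers bear ≈ 0.32 × $4 = $1.28; producers bear $2.72.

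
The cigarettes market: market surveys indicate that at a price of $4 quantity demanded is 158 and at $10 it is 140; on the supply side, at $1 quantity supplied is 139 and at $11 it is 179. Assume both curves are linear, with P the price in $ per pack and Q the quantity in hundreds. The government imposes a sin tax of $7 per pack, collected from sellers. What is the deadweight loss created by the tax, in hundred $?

Demand slope: (140 − 158)/(10 − 4) = -3, so Qd = 170 − 3P.
Supply slope: (179 − 139)/(11 − 1) = 4, so Qs = 4P + 135.
Before the tax: set 170 − 3P = 4P + 135 → P* = $5, Q* = 155.
With the tax collected from sellers, supply shifts: Qs = 4(P − 7) + 135.
New equilibrium: consumers pay $9, sellers receive $2, Q = 143. (Wedge: Pb − Ps = 7.)
Quantity falls by |ΔQ| = |155 − 143| = 12.
DWL = ½ · t · |ΔQ| = ½ · 7 · 12 = $42.

Deadweight loss = $42 hundred.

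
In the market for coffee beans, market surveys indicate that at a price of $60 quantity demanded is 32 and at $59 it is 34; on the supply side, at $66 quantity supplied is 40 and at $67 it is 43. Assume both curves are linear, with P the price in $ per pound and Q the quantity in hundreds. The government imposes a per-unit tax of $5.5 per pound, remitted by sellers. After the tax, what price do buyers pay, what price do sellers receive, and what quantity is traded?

Demand slope: (34 − 32)/(59 − 60) = -2, so Qd = 152 − 2P.
Supply slope: (43 − 40)/(67 − 66) = 3, so Qs = 3P − 158.
Without the tax, 152 − 2P = 3P − 158 gives 5P = 310, so P* = $62 and Q* = 28.
With the tax collected from sellers, supply shifts: Qs = 3(P − 5.5) − 158.
Solving gives Q = 21.4 with buyers paying $65.3 and sellers receiving $59.8 (the $5.5 wedge).
The less price-elastic side of the market bears the larger share of a per-unit tax.

Buyers pay $65.3; sellers receive $59.8; quantity = 21.4.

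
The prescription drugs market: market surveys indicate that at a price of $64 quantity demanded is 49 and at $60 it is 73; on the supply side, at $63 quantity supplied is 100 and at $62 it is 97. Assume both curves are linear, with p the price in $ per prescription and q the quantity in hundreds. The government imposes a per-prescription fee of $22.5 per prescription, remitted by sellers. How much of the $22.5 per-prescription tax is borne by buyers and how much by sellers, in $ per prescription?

Demand slope: (73 − 49)/(60 − 64) = -6, so qd = 433 − 6p.
Supply slope: (97 − 100)/(62 − 63) = 3, so qs = 3p − 89.
Before the tax: set 433 − 6p = 3p − 89 → p* = $58, q* = 85.
With the tax collected from sellers, supply shifts: qs = 3(p − 22.5) − 89.
New equilibrium: buyers pay $65.5, sellers receive $43, q = 40. (Wedge: pb − ps = 22.5.)
Burden on buyers: $7.5; on sellers: $15. (They sum to $22.5.)
The less price-elastic side of the market bears the larger share of a per-unit tax.

Buyers bear $7.5 per prescription; sellers bear $15 per prescription.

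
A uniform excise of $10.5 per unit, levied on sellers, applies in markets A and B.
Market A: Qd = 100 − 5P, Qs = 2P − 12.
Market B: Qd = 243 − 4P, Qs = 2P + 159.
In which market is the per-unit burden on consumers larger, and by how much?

Market B, by $0.5.

Market A: pre-tax P* = $16, Q* = 20; post-tax Q = 5; per-unit burden on consumers = $3.
Market B: pre-tax P* = $14, Q* = 187; post-tax Q = 173; per-unit burden on consumers = $3.5.
Difference: $3 vs $3.5 → market B is larger by $0.5.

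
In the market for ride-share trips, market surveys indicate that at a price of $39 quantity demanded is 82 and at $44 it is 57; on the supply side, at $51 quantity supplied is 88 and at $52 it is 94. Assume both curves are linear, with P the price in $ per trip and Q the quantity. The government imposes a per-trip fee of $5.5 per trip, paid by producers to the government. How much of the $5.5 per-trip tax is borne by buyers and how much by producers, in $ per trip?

Demand slope: (57 − 82)/(44 − 39) = -5, so Qd = 277 − 5P.
Supply slope: (94 − 88)/(52 − 51) = 6, so Qs = 6P − 218.
Without the tax, 277 − 5P = 6P − 218 gives 11P = 495, so P* = $45 and Q* = 52.
With the tax collected from producers, supply shifts: Qs = 6(P − 5.5) − 218.
Solving gives Q = 37 with buyers paying $48 and producers receiving $42.5 (the $5.5 wedge).
Burden on buyers: $3; on producers: $2.5. (They sum to $5.5.)
The less price-elastic side of the market bears the larger share of a per-unit tax.

Buyers bear $3 per trip; producers bear $2.5 per trip.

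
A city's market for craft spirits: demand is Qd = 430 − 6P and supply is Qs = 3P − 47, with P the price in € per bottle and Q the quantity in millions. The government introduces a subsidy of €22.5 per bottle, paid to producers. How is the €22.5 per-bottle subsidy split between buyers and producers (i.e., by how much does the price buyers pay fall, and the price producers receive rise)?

Before the subsidy: set 430 − 6P = 3P − 47 → P* = €53, Q* = 112.
With a per-unit subsidy paid to producers, each receives P + 22.5 per unit sold, so supply becomes Qs = 3(P + 22.5) − 47.
New equilibrium: buyers pay €45.5, producers receive €68, Q = 157. (Wedge: Pb − Ps = −22.5.)
Gain to buyers: €7.5; to producers: €15. (They sum to €22.5.)

Buyers gain €7.5 per bottle; producers gain €15 per bottle.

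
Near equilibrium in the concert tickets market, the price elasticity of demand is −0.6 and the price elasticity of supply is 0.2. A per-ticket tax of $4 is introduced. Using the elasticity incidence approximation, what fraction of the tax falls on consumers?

Consumers' share ≈ 0.25.

Incidence ratio: consumers' share ≈ εs / (εs + |εd|) = 0.2 / (0.2 + 0.6) = 0.25.
Supply is the less elastic side, so consumers bear the smaller share.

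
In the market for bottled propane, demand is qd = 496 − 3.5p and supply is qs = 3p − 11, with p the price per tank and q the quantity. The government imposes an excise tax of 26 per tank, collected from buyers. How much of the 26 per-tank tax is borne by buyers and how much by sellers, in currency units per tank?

Buyers bear 12 per tank; sellers bear 14 per tank.

Before the tax: set 496 − 3.5p = 3p − 11 → p* = 78, q* = 223.
With the tax collected from buyers, demand (in seller-price terms) shifts: qd = 496 − 3.5(p + 26).
Solving gives q = 181 with buyers paying 90 and sellers receiving 64 (the 26 wedge).
Burden on buyers: 12; on sellers: 14. (They sum to 26.)
The less price-elastic side of the market bears the larger share of a per-unit tax.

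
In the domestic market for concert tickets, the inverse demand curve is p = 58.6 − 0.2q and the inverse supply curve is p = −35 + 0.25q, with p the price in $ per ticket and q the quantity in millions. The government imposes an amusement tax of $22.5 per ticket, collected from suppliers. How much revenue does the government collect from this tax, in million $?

Rewrite in direct form: qd = 293 − 5p and qs = 4p + 140.
Before the tax: set 293 − 5p = 4p + 140 → p* = $17, q* = 208.
With the tax collected from suppliers, supply shifts: qs = 4(p − 22.5) + 140.
New equilibrium: buyers pay $27, suppliers receive $4.5, q = 158. (Wedge: pb − ps = 22.5.)
Revenue = t · Q = 22.5 · 158 = $3555.

Tax revenue = $3555 million.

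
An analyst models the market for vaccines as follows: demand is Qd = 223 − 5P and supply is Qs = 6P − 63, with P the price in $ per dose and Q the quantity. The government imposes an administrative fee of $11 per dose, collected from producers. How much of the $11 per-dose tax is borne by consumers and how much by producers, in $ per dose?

Consumers bear $6 per dose; producers bear $5 per dose.

Without the tax, 223 − 5P = 6P − 63 gives 11P = 286, so P* = $26 and Q* = 93.
With the tax collected from producers, supply shifts: Qs = 6(P − 11) − 63.
New equilibrium: consumers pay $32, producers receive $21, Q = 63. (Wedge: Pb − Ps = 11.)
Burden on consumers: $6; on producers: $5. (They sum to $11.)
The less price-elastic side of the market bears the larger share of a per-unit tax.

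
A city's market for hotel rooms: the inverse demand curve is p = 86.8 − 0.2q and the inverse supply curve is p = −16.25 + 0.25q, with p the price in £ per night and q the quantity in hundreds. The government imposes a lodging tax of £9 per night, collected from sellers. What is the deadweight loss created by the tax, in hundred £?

Rewrite in direct form: qd = 434 − 5p and qs = 4p + 65.
Without the tax, 434 − 5p = 4p + 65 gives 9p = 369, so p* = £41 and q* = 229.
With the tax collected from sellers, supply shifts: qs = 4(p − 9) + 65.
New equilibrium: buyers pay £45, sellers receive £36, q = 209. (Wedge: pb − ps = 9.)
Quantity falls by |ΔQ| = |229 − 209| = 20.
DWL = ½ · t · |ΔQ| = ½ · 9 · 20 = £90.

Deadweight loss = £90 hundred.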